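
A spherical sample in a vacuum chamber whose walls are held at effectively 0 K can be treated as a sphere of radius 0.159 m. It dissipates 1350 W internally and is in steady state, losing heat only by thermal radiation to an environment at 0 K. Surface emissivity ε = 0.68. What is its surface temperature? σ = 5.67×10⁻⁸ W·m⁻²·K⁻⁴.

T ≈ 576 K

Steady state: internal power = radiated power, P = εσA T⁴.
Radiating area A = 4πr² = 0.3177 m².
T⁴ = P/(εσA) = 1350/(0.68·5.67×10⁻⁸·0.3177) = 1.102×10¹¹ K⁴.
T = (1.102×10¹¹)^(1/4).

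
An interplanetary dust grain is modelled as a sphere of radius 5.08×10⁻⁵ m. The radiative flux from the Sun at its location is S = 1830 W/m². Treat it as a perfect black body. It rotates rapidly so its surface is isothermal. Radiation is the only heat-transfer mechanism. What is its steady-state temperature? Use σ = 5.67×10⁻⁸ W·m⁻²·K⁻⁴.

At equilibrium, absorbed power = emitted power.
Absorbing cross-section = πr² = 8.107×10⁻⁹ m²; emitting surface = 4πr² = 3.243×10⁻⁸ m² (ratio 4).
S·A_cross = εσ·A_surf·T⁴  ⇒  T⁴ = S/(4σ).
T⁴ = 1.00·1830/(4·5.67×10⁻⁸) = 8.069×10⁹ K⁴.
T = (8.069×10⁹)^(1/4).

T ≈ 300 K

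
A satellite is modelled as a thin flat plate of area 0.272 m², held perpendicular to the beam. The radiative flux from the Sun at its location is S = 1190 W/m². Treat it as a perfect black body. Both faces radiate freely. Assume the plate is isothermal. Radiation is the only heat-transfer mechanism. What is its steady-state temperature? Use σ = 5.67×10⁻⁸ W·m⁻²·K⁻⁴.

At equilibrium, absorbed power = emitted power.
Absorbing cross-section = A = 0.2720 m²; emitting surface = 2A = 0.5440 m² (ratio 2).
S·A_cross = εσ·A_surf·T⁴  ⇒  T⁴ = S/(2σ).
T⁴ = 1.00·1190/(2·5.67×10⁻⁸) = 1.049×10¹⁰ K⁴.
T = (1.049×10¹⁰)^(1/4).

T ≈ 320 K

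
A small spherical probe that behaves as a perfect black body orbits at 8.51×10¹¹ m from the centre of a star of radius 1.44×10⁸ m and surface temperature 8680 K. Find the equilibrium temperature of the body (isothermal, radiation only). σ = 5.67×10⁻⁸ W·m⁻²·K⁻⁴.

T ≈ 79.8 K

The star's surface emits σT_*⁴; at distance d the flux is S = σT_*⁴(R_*/d)².
S = 5.67×10⁻⁸·(8680)⁴·(1.44×10⁸/8.51×10¹¹)² = 9.216 W/m².
For an isothermal sphere T⁴ = (1−a)S/(4σ) = 4.063×10⁷ K⁴.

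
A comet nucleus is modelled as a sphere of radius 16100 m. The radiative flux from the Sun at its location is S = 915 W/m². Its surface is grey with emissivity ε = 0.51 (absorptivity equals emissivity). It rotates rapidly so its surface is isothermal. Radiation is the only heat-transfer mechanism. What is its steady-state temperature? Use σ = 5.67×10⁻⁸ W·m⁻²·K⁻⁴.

T ≈ 252 K

At equilibrium, absorbed power = emitted power.
Absorbing cross-section = πr² = 8.143×10⁸ m²; emitting surface = 4πr² = 3.257×10⁹ m² (ratio 4).
εS·A_cross = εσ·A_surf·T⁴  ⇒  T⁴ = S/(4σ)   (ε cancels).
T⁴ = 915/(4·5.67×10⁻⁸) = 4.034×10⁹ K⁴.
T = (4.034×10⁹)^(1/4).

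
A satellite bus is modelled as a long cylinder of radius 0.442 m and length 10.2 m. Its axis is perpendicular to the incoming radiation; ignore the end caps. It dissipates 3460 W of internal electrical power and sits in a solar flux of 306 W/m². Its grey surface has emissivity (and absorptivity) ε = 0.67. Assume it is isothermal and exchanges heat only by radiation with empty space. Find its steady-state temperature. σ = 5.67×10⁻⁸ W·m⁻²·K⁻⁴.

T ≈ 265 K

At steady state, absorbed solar power + internal power = radiated power.
Absorbed: α·S·A_cross = 0.67·306·9.017 = 1849 W (cross-section 2rL).
Total input = 1849 + 3460 = 5309 W.
Radiated: εσ·A_surf·T⁴ with A_surf = 2πrL = 28.33 m².
T⁴ = 5309/(0.67·5.67×10⁻⁸·28.33) = 4.933×10⁹ K⁴.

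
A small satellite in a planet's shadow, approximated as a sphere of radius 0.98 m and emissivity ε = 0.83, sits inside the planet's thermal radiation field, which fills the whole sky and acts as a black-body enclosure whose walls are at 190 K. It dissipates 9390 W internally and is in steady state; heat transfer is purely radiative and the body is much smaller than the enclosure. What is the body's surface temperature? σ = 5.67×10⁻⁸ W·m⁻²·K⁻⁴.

T ≈ 365 K

For a small grey body in a large enclosure, net radiated power = εσA(T⁴ − T_w⁴).
Steady state: P = εσA(T⁴ − T_w⁴) with A = 4πr² = 12.07 m².
T⁴ = P/(εσA) + T_w⁴ = 9390/(0.83·5.67×10⁻⁸·12.07) + (190)⁴
    = 1.653×10¹⁰ + 1.303×10⁹ = 1.784×10¹⁰ K⁴.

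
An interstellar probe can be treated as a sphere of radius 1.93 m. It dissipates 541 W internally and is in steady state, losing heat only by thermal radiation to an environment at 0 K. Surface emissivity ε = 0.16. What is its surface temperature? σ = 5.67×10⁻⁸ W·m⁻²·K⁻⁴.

Steady state: internal power = radiated power, P = εσA T⁴.
Radiating area A = 4πr² = 46.81 m².
T⁴ = P/(εσA) = 541/(0.16·5.67×10⁻⁸·46.81) = 1.274×10⁹ K⁴.
T = (1.274×10⁹)^(1/4).

T ≈ 189 K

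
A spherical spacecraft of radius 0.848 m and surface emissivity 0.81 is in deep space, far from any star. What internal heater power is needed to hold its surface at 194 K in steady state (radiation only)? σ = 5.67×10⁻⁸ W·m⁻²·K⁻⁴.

P = εσ·4πr²·T⁴.
4πr² = 9.037 m²; T⁴ = 1.416×10⁹ K⁴.
P = 0.81·5.67×10⁻⁸·9.037·1.416×10⁹.

P ≈ 588 W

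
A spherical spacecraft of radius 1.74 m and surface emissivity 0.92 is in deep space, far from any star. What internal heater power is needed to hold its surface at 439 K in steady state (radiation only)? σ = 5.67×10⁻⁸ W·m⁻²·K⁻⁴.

P = εσ·4πr²·T⁴.
4πr² = 38.05 m²; T⁴ = 3.714×10¹⁰ K⁴.
P = 0.92·5.67×10⁻⁸·38.05·3.714×10¹⁰.

P ≈ 73700 W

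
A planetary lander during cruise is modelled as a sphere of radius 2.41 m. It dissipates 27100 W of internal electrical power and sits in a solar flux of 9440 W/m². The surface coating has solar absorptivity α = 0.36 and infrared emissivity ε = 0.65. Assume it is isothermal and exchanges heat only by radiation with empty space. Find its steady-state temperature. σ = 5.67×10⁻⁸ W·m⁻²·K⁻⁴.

T ≈ 427 K

At steady state, absorbed solar power + internal power = radiated power.
Absorbed: α·S·A_cross = 0.36·9440·18.25 = 62010 W (cross-section πr²).
Total input = 62010 + 27100 = 89110 W.
Radiated: εσ·A_surf·T⁴ with A_surf = 4πr² = 72.99 m².
T⁴ = 89110/(0.65·5.67×10⁻⁸·72.99) = 3.313×10¹⁰ K⁴.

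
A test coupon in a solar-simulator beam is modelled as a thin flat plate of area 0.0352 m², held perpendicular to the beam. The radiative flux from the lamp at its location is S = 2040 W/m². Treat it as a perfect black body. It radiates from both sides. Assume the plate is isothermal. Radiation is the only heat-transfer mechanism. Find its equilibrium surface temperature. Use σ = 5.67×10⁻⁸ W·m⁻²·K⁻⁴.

At equilibrium, absorbed power = emitted power.
Absorbing cross-section = A = 0.03520 m²; emitting surface = 2A = 0.07040 m² (ratio 2).
S·A_cross = εσ·A_surf·T⁴  ⇒  T⁴ = S/(2σ).
T⁴ = 1.00·2040/(2·5.67×10⁻⁸) = 1.799×10¹⁰ K⁴.
T = (1.799×10¹⁰)^(1/4).

T ≈ 366 K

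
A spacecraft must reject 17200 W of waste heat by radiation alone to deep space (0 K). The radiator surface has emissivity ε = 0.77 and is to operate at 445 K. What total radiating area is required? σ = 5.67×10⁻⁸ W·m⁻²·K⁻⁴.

A ≈ 10.0 m²

P = εσA T⁴ ⇒ A = P/(εσT⁴).
T⁴ = 3.921×10¹⁰ K⁴.
A = 17200/(0.77 × 5.67×10⁻⁸ × 3.921×10¹⁰).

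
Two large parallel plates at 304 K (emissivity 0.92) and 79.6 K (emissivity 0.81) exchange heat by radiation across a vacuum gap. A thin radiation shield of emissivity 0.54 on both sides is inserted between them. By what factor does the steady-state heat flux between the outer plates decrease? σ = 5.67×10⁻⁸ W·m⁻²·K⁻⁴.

Without shield: q₀ = σΔ(T⁴)/(1/ε₁+1/ε₂−1) with denominator 1.322.
With shield the two gaps are in series; the resistances add: (1/ε₁+1/ε_s−1)+(1/ε_s+1/ε₂−1) = 1.939+2.086 = 4.025.
Heat-flux ratio q₀/q = 4.025/1.322.

factor ≈ 3.05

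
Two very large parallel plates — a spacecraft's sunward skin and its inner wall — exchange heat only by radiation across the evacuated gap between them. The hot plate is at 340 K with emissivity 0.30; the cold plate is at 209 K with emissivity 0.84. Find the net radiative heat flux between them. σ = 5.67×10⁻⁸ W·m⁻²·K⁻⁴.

For two infinite grey parallel plates, q = σ(T₁⁴ − T₂⁴)/(1/ε₁ + 1/ε₂ − 1).
T₁⁴ − T₂⁴ = 1.336×10¹⁰ − 1.908×10⁹ = 1.146×10¹⁰ K⁴.
1/ε₁ + 1/ε₂ − 1 = 3.333 + 1.190 − 1 = 3.524.
q = 5.67×10⁻⁸ × 1.146×10¹⁰ / 3.524.

q ≈ 184 W/m²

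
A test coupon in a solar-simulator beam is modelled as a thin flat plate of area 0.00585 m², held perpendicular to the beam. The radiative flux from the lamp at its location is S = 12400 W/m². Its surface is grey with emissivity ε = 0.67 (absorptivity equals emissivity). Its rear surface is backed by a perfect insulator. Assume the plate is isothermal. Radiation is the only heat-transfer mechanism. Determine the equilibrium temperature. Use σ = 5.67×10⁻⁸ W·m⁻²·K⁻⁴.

At equilibrium, absorbed power = emitted power.
Absorbing cross-section = A = 0.005850 m²; emitting surface = A = 0.005850 m² (ratio 1).
εS·A_cross = εσ·A_surf·T⁴  ⇒  T⁴ = S/(1σ)   (ε cancels).
T⁴ = 12400/(1·5.67×10⁻⁸) = 2.187×10¹¹ K⁴.
T = (2.187×10¹¹)^(1/4).

T ≈ 684 K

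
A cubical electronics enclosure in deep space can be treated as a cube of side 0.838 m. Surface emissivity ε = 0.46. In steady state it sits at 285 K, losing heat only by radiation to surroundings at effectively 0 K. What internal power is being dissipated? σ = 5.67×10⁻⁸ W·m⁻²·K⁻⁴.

P ≈ 725 W

Steady state: P = εσA T⁴.
A = 6L² = 4.213 m²; T⁴ = (285)⁴ = 6.598×10⁹ K⁴.
P = 0.46 × 5.67×10⁻⁸ × 4.213 × 6.598×10⁹.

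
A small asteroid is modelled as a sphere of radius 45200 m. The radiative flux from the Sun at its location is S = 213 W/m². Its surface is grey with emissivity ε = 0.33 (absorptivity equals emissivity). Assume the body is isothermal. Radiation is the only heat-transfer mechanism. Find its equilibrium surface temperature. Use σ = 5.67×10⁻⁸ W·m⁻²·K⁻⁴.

T ≈ 175 K

At equilibrium, absorbed power = emitted power.
Absorbing cross-section = πr² = 6.418×10⁹ m²; emitting surface = 4πr² = 2.567×10¹⁰ m² (ratio 4).
εS·A_cross = εσ·A_surf·T⁴  ⇒  T⁴ = S/(4σ)   (ε cancels).
T⁴ = 213/(4·5.67×10⁻⁸) = 9.392×10⁸ K⁴.
T = (9.392×10⁸)^(1/4).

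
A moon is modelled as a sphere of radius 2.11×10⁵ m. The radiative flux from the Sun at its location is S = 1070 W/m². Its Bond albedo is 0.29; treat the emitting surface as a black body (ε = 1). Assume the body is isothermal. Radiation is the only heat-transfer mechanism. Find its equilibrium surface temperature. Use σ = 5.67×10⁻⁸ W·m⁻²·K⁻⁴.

T ≈ 241 K

At equilibrium, absorbed power = emitted power.
Absorbing cross-section = πr² = 1.399×10¹¹ m²; emitting surface = 4πr² = 5.595×10¹¹ m² (ratio 4).
(1−a)S·A_cross = εσ·A_surf·T⁴  ⇒  T⁴ = (1−a)S/(4σ).
T⁴ = 0.710·1070/(4·5.67×10⁻⁸) = 3.350×10⁹ K⁴.
T = (3.350×10⁹)^(1/4).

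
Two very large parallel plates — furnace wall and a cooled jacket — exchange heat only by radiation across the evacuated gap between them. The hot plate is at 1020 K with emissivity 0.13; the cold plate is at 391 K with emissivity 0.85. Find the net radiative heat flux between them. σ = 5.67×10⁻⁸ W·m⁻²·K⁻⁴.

q ≈ 7630 W/m²

For two infinite grey parallel plates, q = σ(T₁⁴ − T₂⁴)/(1/ε₁ + 1/ε₂ − 1).
T₁⁴ − T₂⁴ = 1.082×10¹² − 2.337×10¹⁰ = 1.059×10¹² K⁴.
1/ε₁ + 1/ε₂ − 1 = 7.692 + 1.176 − 1 = 7.869.
q = 5.67×10⁻⁸ × 1.059×10¹² / 7.869.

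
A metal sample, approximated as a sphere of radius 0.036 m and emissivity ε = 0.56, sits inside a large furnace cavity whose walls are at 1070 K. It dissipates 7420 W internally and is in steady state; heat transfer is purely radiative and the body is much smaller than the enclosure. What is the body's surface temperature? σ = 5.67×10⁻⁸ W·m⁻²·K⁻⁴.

T ≈ 1990 K

For a small grey body in a large enclosure, net radiated power = εσA(T⁴ − T_w⁴).
Steady state: P = εσA(T⁴ − T_w⁴) with A = 4πr² = 0.01629 m².
T⁴ = P/(εσA) + T_w⁴ = 7420/(0.56·5.67×10⁻⁸·0.01629) + (1070)⁴
    = 1.435×10¹³ + 1.311×10¹² = 1.566×10¹³ K⁴.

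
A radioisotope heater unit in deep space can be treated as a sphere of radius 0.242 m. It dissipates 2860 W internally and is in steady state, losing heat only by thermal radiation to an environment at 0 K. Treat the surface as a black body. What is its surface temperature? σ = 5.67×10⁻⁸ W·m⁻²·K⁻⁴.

Steady state: internal power = radiated power, P = εσA T⁴.
Radiating area A = 4πr² = 0.7359 m².
T⁴ = P/(εσA) = 2860/(1.0·5.67×10⁻⁸·0.7359) = 6.854×10¹⁰ K⁴.
T = (6.854×10¹⁰)^(1/4).

T ≈ 512 K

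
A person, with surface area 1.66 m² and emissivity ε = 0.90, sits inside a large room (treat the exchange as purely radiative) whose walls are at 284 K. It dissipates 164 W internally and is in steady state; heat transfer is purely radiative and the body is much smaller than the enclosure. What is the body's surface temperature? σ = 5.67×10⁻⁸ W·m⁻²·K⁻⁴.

T ≈ 303 K

For a small grey body in a large enclosure, net radiated power = εσA(T⁴ − T_w⁴).
Steady state: P = εσA(T⁴ − T_w⁴) with A = 1.66 m².
T⁴ = P/(εσA) + T_w⁴ = 164/(0.90·5.67×10⁻⁸·1.660) + (284)⁴
    = 1.936×10⁹ + 6.505×10⁹ = 8.441×10⁹ K⁴.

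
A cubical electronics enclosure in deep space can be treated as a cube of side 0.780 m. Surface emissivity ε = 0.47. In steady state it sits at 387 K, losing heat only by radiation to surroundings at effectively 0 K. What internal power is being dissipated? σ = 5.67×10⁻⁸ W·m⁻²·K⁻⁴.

P ≈ 2180 W

Steady state: P = εσA T⁴.
A = 6L² = 3.650 m²; T⁴ = (387)⁴ = 2.243×10¹⁰ K⁴.
P = 0.47 × 5.67×10⁻⁸ × 3.650 × 2.243×10¹⁰.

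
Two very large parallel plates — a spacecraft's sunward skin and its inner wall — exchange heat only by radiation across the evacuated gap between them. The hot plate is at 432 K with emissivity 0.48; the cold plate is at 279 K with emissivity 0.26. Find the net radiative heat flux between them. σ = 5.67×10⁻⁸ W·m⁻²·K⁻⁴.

q ≈ 331 W/m²

For two infinite grey parallel plates, q = σ(T₁⁴ − T₂⁴)/(1/ε₁ + 1/ε₂ − 1).
T₁⁴ − T₂⁴ = 3.483×10¹⁰ − 6.059×10⁹ = 2.877×10¹⁰ K⁴.
1/ε₁ + 1/ε₂ − 1 = 2.083 + 3.846 − 1 = 4.929.
q = 5.67×10⁻⁸ × 2.877×10¹⁰ / 4.929.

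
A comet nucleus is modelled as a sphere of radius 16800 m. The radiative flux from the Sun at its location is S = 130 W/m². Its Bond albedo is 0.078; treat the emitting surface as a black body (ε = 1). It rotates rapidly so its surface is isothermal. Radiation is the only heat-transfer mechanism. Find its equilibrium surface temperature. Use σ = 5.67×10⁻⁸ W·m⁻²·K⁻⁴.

T ≈ 152 K

At equilibrium, absorbed power = emitted power.
Absorbing cross-section = πr² = 8.867×10⁸ m²; emitting surface = 4πr² = 3.547×10⁹ m² (ratio 4).
(1−a)S·A_cross = εσ·A_surf·T⁴  ⇒  T⁴ = (1−a)S/(4σ).
T⁴ = 0.922·130/(4·5.67×10⁻⁸) = 5.285×10⁸ K⁴.
T = (5.285×10⁸)^(1/4).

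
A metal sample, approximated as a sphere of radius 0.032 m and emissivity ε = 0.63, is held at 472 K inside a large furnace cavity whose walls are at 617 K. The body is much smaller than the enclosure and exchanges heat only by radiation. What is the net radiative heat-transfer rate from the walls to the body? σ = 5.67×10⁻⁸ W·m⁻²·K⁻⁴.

For a small grey body in a large enclosure: P_net = εσA(T_body⁴ − T_wall⁴).
A = 4πr² = 0.01287 m²; T_body⁴ − T_wall⁴ = 4.963×10¹⁰ − 1.449×10¹¹ = -9.529×10¹⁰ K⁴.
|P_net| = 0.63·5.67×10⁻⁸·0.01287·9.529×10¹⁰.

P_net ≈ 43.8 W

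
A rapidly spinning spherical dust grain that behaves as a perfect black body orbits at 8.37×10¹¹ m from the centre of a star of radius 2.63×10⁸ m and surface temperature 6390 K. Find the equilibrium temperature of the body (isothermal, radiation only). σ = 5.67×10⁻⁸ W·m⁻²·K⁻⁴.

The star's surface emits σT_*⁴; at distance d the flux is S = σT_*⁴(R_*/d)².
S = 5.67×10⁻⁸·(6390)⁴·(2.63×10⁸/8.37×10¹¹)² = 9.334 W/m².
For an isothermal sphere T⁴ = (1−a)S/(4σ) = 4.115×10⁷ K⁴.

T ≈ 80.1 K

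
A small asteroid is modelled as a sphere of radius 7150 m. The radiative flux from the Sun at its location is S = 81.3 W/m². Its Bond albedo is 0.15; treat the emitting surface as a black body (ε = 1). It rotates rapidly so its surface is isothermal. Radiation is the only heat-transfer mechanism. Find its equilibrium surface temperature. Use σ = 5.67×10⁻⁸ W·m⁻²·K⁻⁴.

T ≈ 132 K

At equilibrium, absorbed power = emitted power.
Absorbing cross-section = πr² = 1.606×10⁸ m²; emitting surface = 4πr² = 6.424×10⁸ m² (ratio 4).
(1−a)S·A_cross = εσ·A_surf·T⁴  ⇒  T⁴ = (1−a)S/(4σ).
T⁴ = 0.850·81.3/(4·5.67×10⁻⁸) = 3.047×10⁸ K⁴.
T = (3.047×10⁸)^(1/4).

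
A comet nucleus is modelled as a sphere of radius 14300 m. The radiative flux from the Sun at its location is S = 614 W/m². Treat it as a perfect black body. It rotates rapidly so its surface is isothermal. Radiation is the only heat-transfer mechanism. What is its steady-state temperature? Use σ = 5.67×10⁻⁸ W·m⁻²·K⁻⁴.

At equilibrium, absorbed power = emitted power.
Absorbing cross-section = πr² = 6.424×10⁸ m²; emitting surface = 4πr² = 2.570×10⁹ m² (ratio 4).
S·A_cross = εσ·A_surf·T⁴  ⇒  T⁴ = S/(4σ).
T⁴ = 1.00·614/(4·5.67×10⁻⁸) = 2.707×10⁹ K⁴.
T = (2.707×10⁹)^(1/4).

T ≈ 228 K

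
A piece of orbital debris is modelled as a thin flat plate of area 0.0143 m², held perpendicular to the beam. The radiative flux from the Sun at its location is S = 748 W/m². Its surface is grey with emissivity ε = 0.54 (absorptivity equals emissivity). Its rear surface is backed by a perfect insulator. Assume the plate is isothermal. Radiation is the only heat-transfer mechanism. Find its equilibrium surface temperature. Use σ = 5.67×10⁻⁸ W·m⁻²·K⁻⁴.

T ≈ 339 K

At equilibrium, absorbed power = emitted power.
Absorbing cross-section = A = 0.01430 m²; emitting surface = A = 0.01430 m² (ratio 1).
εS·A_cross = εσ·A_surf·T⁴  ⇒  T⁴ = S/(1σ)   (ε cancels).
T⁴ = 748/(1·5.67×10⁻⁸) = 1.319×10¹⁰ K⁴.
T = (1.319×10¹⁰)^(1/4).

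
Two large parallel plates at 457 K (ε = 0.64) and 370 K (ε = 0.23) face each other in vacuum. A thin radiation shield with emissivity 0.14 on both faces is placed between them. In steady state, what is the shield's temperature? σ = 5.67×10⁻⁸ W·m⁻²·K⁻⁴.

T_s ≈ 426 K

In steady state the net flux on the hot side equals that on the cold side.
σ(T₁⁴−T_s⁴)/D₁ = σ(T_s⁴−T₂⁴)/D₂, with D₁ = 1/ε₁+1/ε_s−1 = 7.705, D₂ = 1/ε_s+1/ε₂−1 = 10.49.
Solve for T_s⁴: T_s⁴ = (D₂·T₁⁴ + D₁·T₂⁴)/(D₁+D₂) = 3.308×10¹⁰ K⁴.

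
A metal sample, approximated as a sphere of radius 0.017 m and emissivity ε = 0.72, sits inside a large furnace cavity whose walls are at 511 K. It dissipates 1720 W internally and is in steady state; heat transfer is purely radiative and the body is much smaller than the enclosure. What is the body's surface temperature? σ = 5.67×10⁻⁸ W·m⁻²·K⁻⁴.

T ≈ 1850 K

For a small grey body in a large enclosure, net radiated power = εσA(T⁴ − T_w⁴).
Steady state: P = εσA(T⁴ − T_w⁴) with A = 4πr² = 0.003632 m².
T⁴ = P/(εσA) + T_w⁴ = 1720/(0.72·5.67×10⁻⁸·0.003632) + (511)⁴
    = 1.160×10¹³ + 6.818×10¹⁰ = 1.167×10¹³ K⁴.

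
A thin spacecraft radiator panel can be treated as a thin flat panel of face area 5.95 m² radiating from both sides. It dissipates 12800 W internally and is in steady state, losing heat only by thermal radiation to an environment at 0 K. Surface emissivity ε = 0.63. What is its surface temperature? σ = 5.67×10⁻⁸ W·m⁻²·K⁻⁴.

T ≈ 417 K

Steady state: internal power = radiated power, P = εσA T⁴.
Radiating area A = 2·5.95 = 11.90 m².
T⁴ = P/(εσA) = 12800/(0.63·5.67×10⁻⁸·11.90) = 3.011×10¹⁰ K⁴.
T = (3.011×10¹⁰)^(1/4).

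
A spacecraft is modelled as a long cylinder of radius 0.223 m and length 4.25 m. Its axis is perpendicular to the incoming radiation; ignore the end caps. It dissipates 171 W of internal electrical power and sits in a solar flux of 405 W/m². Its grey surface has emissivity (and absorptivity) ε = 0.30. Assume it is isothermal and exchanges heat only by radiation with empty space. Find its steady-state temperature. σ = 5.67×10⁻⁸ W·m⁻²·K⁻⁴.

T ≈ 251 K

At steady state, absorbed solar power + internal power = radiated power.
Absorbed: α·S·A_cross = 0.30·405·1.895 = 230.3 W (cross-section 2rL).
Total input = 230.3 + 171 = 401.3 W.
Radiated: εσ·A_surf·T⁴ with A_surf = 2πrL = 5.955 m².
T⁴ = 401.3/(0.30·5.67×10⁻⁸·5.955) = 3.962×10⁹ K⁴.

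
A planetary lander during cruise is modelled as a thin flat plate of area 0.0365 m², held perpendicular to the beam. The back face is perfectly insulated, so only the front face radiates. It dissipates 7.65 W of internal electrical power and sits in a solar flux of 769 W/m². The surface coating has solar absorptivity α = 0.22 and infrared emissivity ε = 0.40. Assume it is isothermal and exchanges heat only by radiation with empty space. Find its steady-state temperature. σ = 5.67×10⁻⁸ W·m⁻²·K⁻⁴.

At steady state, absorbed solar power + internal power = radiated power.
Absorbed: α·S·A_cross = 0.22·769·0.03650 = 6.175 W (cross-section A).
Total input = 6.175 + 7.65 = 13.83 W.
Radiated: εσ·A_surf·T⁴ with A_surf = A = 0.03650 m².
T⁴ = 13.83/(0.40·5.67×10⁻⁸·0.03650) = 1.670×10¹⁰ K⁴.

T ≈ 359 K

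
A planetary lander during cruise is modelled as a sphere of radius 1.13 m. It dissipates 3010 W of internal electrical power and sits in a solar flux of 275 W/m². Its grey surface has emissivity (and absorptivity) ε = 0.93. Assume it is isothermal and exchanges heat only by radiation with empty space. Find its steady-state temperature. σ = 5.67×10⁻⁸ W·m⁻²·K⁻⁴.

At steady state, absorbed solar power + internal power = radiated power.
Absorbed: α·S·A_cross = 0.93·275·4.011 = 1026 W (cross-section πr²).
Total input = 1026 + 3010 = 4036 W.
Radiated: εσ·A_surf·T⁴ with A_surf = 4πr² = 16.05 m².
T⁴ = 4036/(0.93·5.67×10⁻⁸·16.05) = 4.770×10⁹ K⁴.

T ≈ 263 K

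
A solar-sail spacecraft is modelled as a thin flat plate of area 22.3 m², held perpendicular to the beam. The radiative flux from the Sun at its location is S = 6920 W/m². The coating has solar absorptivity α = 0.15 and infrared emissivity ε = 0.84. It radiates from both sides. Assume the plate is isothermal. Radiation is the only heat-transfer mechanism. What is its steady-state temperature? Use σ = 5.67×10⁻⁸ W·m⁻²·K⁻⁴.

At equilibrium, absorbed power = emitted power.
Absorbing cross-section = A = 22.30 m²; emitting surface = 2A = 44.60 m² (ratio 2).
αS·A_cross = εσ·A_surf·T⁴  ⇒  T⁴ = αS/(ε·2σ).
T⁴ = 0.150·6920/(0.84·2·5.67×10⁻⁸) = 1.090×10¹⁰ K⁴.
T = (1.090×10¹⁰)^(1/4).

T ≈ 323 K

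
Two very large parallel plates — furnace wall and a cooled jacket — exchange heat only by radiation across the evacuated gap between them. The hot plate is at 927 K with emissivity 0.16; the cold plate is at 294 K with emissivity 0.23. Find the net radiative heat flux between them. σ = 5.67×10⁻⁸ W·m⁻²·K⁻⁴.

q ≈ 4320 W/m²

For two infinite grey parallel plates, q = σ(T₁⁴ − T₂⁴)/(1/ε₁ + 1/ε₂ − 1).
T₁⁴ − T₂⁴ = 7.384×10¹¹ − 7.471×10⁹ = 7.310×10¹¹ K⁴.
1/ε₁ + 1/ε₂ − 1 = 6.250 + 4.348 − 1 = 9.598.
q = 5.67×10⁻⁸ × 7.310×10¹¹ / 9.598.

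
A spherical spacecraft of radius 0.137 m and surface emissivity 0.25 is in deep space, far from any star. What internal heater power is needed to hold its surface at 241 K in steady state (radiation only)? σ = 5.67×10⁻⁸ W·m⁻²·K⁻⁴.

P = εσ·4πr²·T⁴.
4πr² = 0.2359 m²; T⁴ = 3.373×10⁹ K⁴.
P = 0.25·5.67×10⁻⁸·0.2359·3.373×10⁹.

P ≈ 11.3 W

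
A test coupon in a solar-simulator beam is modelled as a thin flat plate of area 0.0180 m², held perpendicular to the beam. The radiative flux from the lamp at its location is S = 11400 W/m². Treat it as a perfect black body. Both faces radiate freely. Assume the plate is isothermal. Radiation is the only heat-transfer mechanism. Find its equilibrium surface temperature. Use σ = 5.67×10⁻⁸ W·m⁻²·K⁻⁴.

T ≈ 563 K

At equilibrium, absorbed power = emitted power.
Absorbing cross-section = A = 0.01800 m²; emitting surface = 2A = 0.03600 m² (ratio 2).
S·A_cross = εσ·A_surf·T⁴  ⇒  T⁴ = S/(2σ).
T⁴ = 1.00·11400/(2·5.67×10⁻⁸) = 1.005×10¹¹ K⁴.
T = (1.005×10¹¹)^(1/4).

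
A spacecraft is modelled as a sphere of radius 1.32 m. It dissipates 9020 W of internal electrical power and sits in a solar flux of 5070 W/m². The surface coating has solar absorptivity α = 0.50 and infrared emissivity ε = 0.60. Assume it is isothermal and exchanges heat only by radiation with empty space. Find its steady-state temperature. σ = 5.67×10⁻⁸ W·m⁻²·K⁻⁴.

T ≈ 419 K

At steady state, absorbed solar power + internal power = radiated power.
Absorbed: α·S·A_cross = 0.50·5070·5.474 = 13880 W (cross-section πr²).
Total input = 13880 + 9020 = 22900 W.
Radiated: εσ·A_surf·T⁴ with A_surf = 4πr² = 21.90 m².
T⁴ = 22900/(0.60·5.67×10⁻⁸·21.90) = 3.074×10¹⁰ K⁴.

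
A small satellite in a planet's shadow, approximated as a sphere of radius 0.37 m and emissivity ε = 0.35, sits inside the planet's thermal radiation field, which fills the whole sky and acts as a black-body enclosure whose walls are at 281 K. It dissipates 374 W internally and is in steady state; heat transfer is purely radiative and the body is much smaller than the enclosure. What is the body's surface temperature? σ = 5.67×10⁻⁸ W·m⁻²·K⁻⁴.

T ≈ 362 K

For a small grey body in a large enclosure, net radiated power = εσA(T⁴ − T_w⁴).
Steady state: P = εσA(T⁴ − T_w⁴) with A = 4πr² = 1.720 m².
T⁴ = P/(εσA) + T_w⁴ = 374/(0.35·5.67×10⁻⁸·1.720) + (281)⁴
    = 1.095×10¹⁰ + 6.235×10⁹ = 1.719×10¹⁰ K⁴.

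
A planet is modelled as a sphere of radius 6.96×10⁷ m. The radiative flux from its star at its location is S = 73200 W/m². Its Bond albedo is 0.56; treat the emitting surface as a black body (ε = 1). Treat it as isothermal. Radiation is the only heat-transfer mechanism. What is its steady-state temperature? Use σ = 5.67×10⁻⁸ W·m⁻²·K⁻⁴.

At equilibrium, absorbed power = emitted power.
Absorbing cross-section = πr² = 1.522×10¹⁶ m²; emitting surface = 4πr² = 6.087×10¹⁶ m² (ratio 4).
(1−a)S·A_cross = εσ·A_surf·T⁴  ⇒  T⁴ = (1−a)S/(4σ).
T⁴ = 0.440·73200/(4·5.67×10⁻⁸) = 1.420×10¹¹ K⁴.
T = (1.420×10¹¹)^(1/4).

T ≈ 614 K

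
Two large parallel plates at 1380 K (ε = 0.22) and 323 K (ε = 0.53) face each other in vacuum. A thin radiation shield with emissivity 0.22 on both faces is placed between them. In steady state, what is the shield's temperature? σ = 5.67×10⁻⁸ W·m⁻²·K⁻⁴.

T_s ≈ 1100 K

In steady state the net flux on the hot side equals that on the cold side.
σ(T₁⁴−T_s⁴)/D₁ = σ(T_s⁴−T₂⁴)/D₂, with D₁ = 1/ε₁+1/ε_s−1 = 8.091, D₂ = 1/ε_s+1/ε₂−1 = 5.432.
Solve for T_s⁴: T_s⁴ = (D₂·T₁⁴ + D₁·T₂⁴)/(D₁+D₂) = 1.463×10¹² K⁴.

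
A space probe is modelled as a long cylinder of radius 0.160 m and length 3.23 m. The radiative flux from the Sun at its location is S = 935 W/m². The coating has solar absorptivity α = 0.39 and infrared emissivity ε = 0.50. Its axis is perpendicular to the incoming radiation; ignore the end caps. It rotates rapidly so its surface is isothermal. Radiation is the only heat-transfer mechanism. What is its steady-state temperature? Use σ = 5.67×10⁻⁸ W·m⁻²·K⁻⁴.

T ≈ 253 K

At equilibrium, absorbed power = emitted power.
Absorbing cross-section = 2rL = 1.034 m²; emitting surface = 2πrL = 3.247 m² (ratio π).
αS·A_cross = εσ·A_surf·T⁴  ⇒  T⁴ = αS/(ε·πσ).
T⁴ = 0.390·935/(0.50·π·5.67×10⁻⁸) = 4.094×10⁹ K⁴.
T = (4.094×10⁹)^(1/4).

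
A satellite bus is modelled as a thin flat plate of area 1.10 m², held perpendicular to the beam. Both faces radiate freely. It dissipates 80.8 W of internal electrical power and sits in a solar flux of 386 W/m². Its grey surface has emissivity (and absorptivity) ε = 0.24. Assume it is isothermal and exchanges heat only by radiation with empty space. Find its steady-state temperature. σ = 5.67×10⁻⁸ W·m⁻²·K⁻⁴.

T ≈ 280 K

At steady state, absorbed solar power + internal power = radiated power.
Absorbed: α·S·A_cross = 0.24·386·1.100 = 101.9 W (cross-section A).
Total input = 101.9 + 80.8 = 182.7 W.
Radiated: εσ·A_surf·T⁴ with A_surf = 2A = 2.200 m².
T⁴ = 182.7/(0.24·5.67×10⁻⁸·2.200) = 6.103×10⁹ K⁴.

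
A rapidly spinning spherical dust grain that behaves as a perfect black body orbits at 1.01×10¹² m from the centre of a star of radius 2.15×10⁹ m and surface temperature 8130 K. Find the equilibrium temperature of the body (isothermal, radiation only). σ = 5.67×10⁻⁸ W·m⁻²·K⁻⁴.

T ≈ 265 K

The star's surface emits σT_*⁴; at distance d the flux is S = σT_*⁴(R_*/d)².
S = 5.67×10⁻⁸·(8130)⁴·(2.15×10⁹/1.01×10¹²)² = 1122 W/m².
For an isothermal sphere T⁴ = (1−a)S/(4σ) = 4.949×10⁹ K⁴.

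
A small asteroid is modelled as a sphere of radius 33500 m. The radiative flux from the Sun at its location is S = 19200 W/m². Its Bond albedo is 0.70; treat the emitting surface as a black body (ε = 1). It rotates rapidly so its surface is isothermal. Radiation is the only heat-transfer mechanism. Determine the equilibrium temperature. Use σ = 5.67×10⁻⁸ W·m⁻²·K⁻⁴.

T ≈ 399 K

At equilibrium, absorbed power = emitted power.
Absorbing cross-section = πr² = 3.526×10⁹ m²; emitting surface = 4πr² = 1.410×10¹⁰ m² (ratio 4).
(1−a)S·A_cross = εσ·A_surf·T⁴  ⇒  T⁴ = (1−a)S/(4σ).
T⁴ = 0.300·19200/(4·5.67×10⁻⁸) = 2.540×10¹⁰ K⁴.
T = (2.540×10¹⁰)^(1/4).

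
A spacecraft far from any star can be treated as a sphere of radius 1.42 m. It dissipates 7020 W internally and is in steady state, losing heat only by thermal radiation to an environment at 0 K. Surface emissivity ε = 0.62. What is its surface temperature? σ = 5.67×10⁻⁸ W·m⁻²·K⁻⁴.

Steady state: internal power = radiated power, P = εσA T⁴.
Radiating area A = 4πr² = 25.34 m².
T⁴ = P/(εσA) = 7020/(0.62·5.67×10⁻⁸·25.34) = 7.881×10⁹ K⁴.
T = (7.881×10⁹)^(1/4).

T ≈ 298 K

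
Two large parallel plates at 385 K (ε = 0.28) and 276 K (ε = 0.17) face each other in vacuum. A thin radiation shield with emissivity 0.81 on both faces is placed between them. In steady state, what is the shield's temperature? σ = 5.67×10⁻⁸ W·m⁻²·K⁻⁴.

In steady state the net flux on the hot side equals that on the cold side.
σ(T₁⁴−T_s⁴)/D₁ = σ(T_s⁴−T₂⁴)/D₂, with D₁ = 1/ε₁+1/ε_s−1 = 3.806, D₂ = 1/ε_s+1/ε₂−1 = 6.117.
Solve for T_s⁴: T_s⁴ = (D₂·T₁⁴ + D₁·T₂⁴)/(D₁+D₂) = 1.577×10¹⁰ K⁴.

T_s ≈ 354 K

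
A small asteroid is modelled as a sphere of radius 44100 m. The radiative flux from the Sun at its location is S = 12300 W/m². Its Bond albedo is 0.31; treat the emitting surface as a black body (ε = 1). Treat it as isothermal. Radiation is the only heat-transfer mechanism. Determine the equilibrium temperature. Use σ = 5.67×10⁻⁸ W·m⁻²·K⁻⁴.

At equilibrium, absorbed power = emitted power.
Absorbing cross-section = πr² = 6.110×10⁹ m²; emitting surface = 4πr² = 2.444×10¹⁰ m² (ratio 4).
(1−a)S·A_cross = εσ·A_surf·T⁴  ⇒  T⁴ = (1−a)S/(4σ).
T⁴ = 0.690·12300/(4·5.67×10⁻⁸) = 3.742×10¹⁰ K⁴.
T = (3.742×10¹⁰)^(1/4).

T ≈ 440 K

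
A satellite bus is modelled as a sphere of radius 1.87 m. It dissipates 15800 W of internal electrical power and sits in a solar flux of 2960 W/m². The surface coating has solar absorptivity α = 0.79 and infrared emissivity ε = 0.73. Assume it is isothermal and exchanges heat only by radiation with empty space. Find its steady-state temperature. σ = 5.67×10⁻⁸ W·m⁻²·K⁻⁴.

T ≈ 389 K

At steady state, absorbed solar power + internal power = radiated power.
Absorbed: α·S·A_cross = 0.79·2960·10.99 = 25690 W (cross-section πr²).
Total input = 25690 + 15800 = 41490 W.
Radiated: εσ·A_surf·T⁴ with A_surf = 4πr² = 43.94 m².
T⁴ = 41490/(0.73·5.67×10⁻⁸·43.94) = 2.281×10¹⁰ K⁴.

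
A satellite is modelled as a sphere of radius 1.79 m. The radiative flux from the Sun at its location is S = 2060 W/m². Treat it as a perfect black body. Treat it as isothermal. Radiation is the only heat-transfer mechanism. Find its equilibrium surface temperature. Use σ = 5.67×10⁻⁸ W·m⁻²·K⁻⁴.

T ≈ 309 K

At equilibrium, absorbed power = emitted power.
Absorbing cross-section = πr² = 10.07 m²; emitting surface = 4πr² = 40.26 m² (ratio 4).
S·A_cross = εσ·A_surf·T⁴  ⇒  T⁴ = S/(4σ).
T⁴ = 1.00·2060/(4·5.67×10⁻⁸) = 9.083×10⁹ K⁴.
T = (9.083×10⁹)^(1/4).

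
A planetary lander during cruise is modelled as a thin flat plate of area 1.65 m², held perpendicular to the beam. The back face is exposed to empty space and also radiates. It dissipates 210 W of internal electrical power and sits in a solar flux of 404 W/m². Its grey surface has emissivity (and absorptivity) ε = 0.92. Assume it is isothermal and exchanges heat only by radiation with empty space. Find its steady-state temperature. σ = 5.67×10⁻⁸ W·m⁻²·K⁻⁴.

T ≈ 263 K

At steady state, absorbed solar power + internal power = radiated power.
Absorbed: α·S·A_cross = 0.92·404·1.650 = 613.3 W (cross-section A).
Total input = 613.3 + 210 = 823.3 W.
Radiated: εσ·A_surf·T⁴ with A_surf = 2A = 3.300 m².
T⁴ = 823.3/(0.92·5.67×10⁻⁸·3.300) = 4.783×10⁹ K⁴.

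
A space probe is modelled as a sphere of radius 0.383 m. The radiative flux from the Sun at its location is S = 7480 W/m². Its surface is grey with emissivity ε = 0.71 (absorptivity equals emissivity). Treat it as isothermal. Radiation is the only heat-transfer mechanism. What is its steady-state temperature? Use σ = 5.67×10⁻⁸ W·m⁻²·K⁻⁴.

T ≈ 426 K

At equilibrium, absorbed power = emitted power.
Absorbing cross-section = πr² = 0.4608 m²; emitting surface = 4πr² = 1.843 m² (ratio 4).
εS·A_cross = εσ·A_surf·T⁴  ⇒  T⁴ = S/(4σ)   (ε cancels).
T⁴ = 7480/(4·5.67×10⁻⁸) = 3.298×10¹⁰ K⁴.
T = (3.298×10¹⁰)^(1/4).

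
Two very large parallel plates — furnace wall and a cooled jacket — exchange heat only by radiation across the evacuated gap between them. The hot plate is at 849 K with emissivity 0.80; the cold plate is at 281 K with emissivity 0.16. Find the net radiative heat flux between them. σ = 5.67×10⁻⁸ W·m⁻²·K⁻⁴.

q ≈ 4480 W/m²

For two infinite grey parallel plates, q = σ(T₁⁴ − T₂⁴)/(1/ε₁ + 1/ε₂ − 1).
T₁⁴ − T₂⁴ = 5.196×10¹¹ − 6.235×10⁹ = 5.133×10¹¹ K⁴.
1/ε₁ + 1/ε₂ − 1 = 1.250 + 6.250 − 1 = 6.500.
q = 5.67×10⁻⁸ × 5.133×10¹¹ / 6.500.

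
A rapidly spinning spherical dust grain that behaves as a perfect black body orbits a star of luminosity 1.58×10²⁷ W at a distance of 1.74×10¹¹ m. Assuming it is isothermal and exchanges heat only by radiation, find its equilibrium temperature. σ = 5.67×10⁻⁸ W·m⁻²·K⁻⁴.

First find the stellar flux at distance d: S = L/(4πd²) = 1.58×10²⁷/(4π·(1.74×10¹¹)²) = 4153 W/m².
For an isothermal sphere, absorbed (1−a)S·πr² = emitted σ·4πr²·T⁴, so T⁴ = (1−a)S/(4σ).
T⁴ = 1.00·4153/(4·5.67×10⁻⁸) = 1.831×10¹⁰ K⁴.

T ≈ 368 K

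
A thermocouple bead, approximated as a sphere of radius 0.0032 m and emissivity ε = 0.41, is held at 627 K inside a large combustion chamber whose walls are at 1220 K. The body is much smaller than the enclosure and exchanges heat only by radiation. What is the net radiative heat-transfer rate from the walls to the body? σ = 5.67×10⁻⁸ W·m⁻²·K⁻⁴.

For a small grey body in a large enclosure: P_net = εσA(T_body⁴ − T_wall⁴).
A = 4πr² = 1.287×10⁻⁴ m²; T_body⁴ − T_wall⁴ = 1.546×10¹¹ − 2.215×10¹² = -2.061×10¹² K⁴.
|P_net| = 0.41·5.67×10⁻⁸·1.287×10⁻⁴·2.061×10¹².

P_net ≈ 6.16 W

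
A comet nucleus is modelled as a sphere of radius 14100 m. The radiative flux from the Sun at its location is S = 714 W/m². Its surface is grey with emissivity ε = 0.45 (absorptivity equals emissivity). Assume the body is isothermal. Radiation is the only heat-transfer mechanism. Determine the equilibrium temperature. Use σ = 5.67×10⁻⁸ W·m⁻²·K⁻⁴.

At equilibrium, absorbed power = emitted power.
Absorbing cross-section = πr² = 6.246×10⁸ m²; emitting surface = 4πr² = 2.498×10⁹ m² (ratio 4).
εS·A_cross = εσ·A_surf·T⁴  ⇒  T⁴ = S/(4σ)   (ε cancels).
T⁴ = 714/(4·5.67×10⁻⁸) = 3.148×10⁹ K⁴.
T = (3.148×10⁹)^(1/4).

T ≈ 237 K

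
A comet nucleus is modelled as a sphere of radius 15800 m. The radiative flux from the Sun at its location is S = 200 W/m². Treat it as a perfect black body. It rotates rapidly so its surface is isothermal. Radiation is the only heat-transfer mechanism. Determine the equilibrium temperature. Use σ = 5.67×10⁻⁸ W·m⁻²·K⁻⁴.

T ≈ 172 K

At equilibrium, absorbed power = emitted power.
Absorbing cross-section = πr² = 7.843×10⁸ m²; emitting surface = 4πr² = 3.137×10⁹ m² (ratio 4).
S·A_cross = εσ·A_surf·T⁴  ⇒  T⁴ = S/(4σ).
T⁴ = 1.00·200/(4·5.67×10⁻⁸) = 8.818×10⁸ K⁴.
T = (8.818×10⁸)^(1/4).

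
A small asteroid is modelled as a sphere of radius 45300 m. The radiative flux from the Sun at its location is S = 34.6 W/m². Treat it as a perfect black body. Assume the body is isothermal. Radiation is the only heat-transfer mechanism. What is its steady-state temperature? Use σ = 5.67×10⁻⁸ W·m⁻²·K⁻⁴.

T ≈ 111 K

At equilibrium, absorbed power = emitted power.
Absorbing cross-section = πr² = 6.447×10⁹ m²; emitting surface = 4πr² = 2.579×10¹⁰ m² (ratio 4).
S·A_cross = εσ·A_surf·T⁴  ⇒  T⁴ = S/(4σ).
T⁴ = 1.00·34.6/(4·5.67×10⁻⁸) = 1.526×10⁸ K⁴.
T = (1.526×10⁸)^(1/4).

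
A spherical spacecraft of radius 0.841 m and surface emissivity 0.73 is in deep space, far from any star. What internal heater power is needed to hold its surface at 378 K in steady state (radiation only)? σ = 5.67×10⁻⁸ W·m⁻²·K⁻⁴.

P = εσ·4πr²·T⁴.
4πr² = 8.888 m²; T⁴ = 2.042×10¹⁰ K⁴.
P = 0.73·5.67×10⁻⁸·8.888·2.042×10¹⁰.

P ≈ 7510 W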